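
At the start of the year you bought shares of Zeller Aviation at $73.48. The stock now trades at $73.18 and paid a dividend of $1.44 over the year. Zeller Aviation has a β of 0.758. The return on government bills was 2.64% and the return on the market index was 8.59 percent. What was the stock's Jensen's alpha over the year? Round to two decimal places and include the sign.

Realised HPR = (P1 + D1 − P0) / P0 = (73.18 + 1.44 − 73.48) / 73.48 = 1.14 / 73.48 = 1.5514%
MRP = 8.59% − 2.64% = 5.95%
CAPM required = R_f + β·MRP = 2.64% + 0.758 × 5.95% = 7.15010%
α = realised − required = 1.5514% − 7.15010% = -5.60%

-5.60%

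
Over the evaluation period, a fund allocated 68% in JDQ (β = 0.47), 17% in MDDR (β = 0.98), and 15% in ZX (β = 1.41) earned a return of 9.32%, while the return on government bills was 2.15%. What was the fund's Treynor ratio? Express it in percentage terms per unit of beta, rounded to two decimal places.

β_P = 0.68×0.47 + 0.17×0.98 + 0.15×1.41 = 0.6977
Treynor = (R_P − R_f) / β_P = (9.32% − 2.15%) / 0.6977 = 7.17% / 0.6977 = 10.28%

10.28%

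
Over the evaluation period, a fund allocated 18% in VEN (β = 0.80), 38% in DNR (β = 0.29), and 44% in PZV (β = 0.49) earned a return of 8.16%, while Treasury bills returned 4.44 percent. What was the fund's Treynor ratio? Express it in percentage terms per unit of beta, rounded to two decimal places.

7.92%

β_P = 0.18×0.80 + 0.38×0.29 + 0.44×0.49 = 0.4698
Treynor = (R_P − R_f) / β_P = (8.16% − 4.44%) / 0.4698 = 3.72% / 0.4698 = 7.92%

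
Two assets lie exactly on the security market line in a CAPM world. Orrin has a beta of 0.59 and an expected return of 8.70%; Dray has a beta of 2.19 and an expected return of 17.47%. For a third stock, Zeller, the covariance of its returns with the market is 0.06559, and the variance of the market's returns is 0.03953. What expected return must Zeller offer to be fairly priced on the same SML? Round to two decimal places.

MRP = (17.47% − 8.70%) / (2.19 − 0.59) = 5.4813%
R_f = 8.70% − 0.59 × 5.4813% = 5.4660%
β_Zeller = Cov / Var(R_m) = 0.06559 / 0.03953 = 1.6592
E(R_Zeller) = R_f + β × MRP = 5.4660% + 1.6592 × 5.4813% = 14.56%

14.56%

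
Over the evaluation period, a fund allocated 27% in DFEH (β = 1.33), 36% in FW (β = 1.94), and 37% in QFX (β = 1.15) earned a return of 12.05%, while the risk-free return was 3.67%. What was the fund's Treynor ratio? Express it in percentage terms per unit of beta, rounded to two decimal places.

5.65%

β_P = 0.27×1.33 + 0.36×1.94 + 0.37×1.15 = 1.4830
Treynor = (R_P − R_f) / β_P = (12.05% − 3.67%) / 1.4830 = 8.38% / 1.4830 = 5.65%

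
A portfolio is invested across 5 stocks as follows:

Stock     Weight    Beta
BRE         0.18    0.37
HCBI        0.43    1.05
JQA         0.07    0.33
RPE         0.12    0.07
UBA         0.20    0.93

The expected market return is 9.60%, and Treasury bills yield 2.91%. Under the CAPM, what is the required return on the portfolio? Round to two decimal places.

7.83%

β_P = Σ w_i β_i = 0.18×0.37 + 0.43×1.05 + 0.07×0.33 + 0.12×0.07 + 0.20×0.93 = 0.7356
MRP = 9.60% − 2.91% = 6.69%
E(R_P) = R_f + β_P × MRP = 2.91% + 0.7356 × 6.69% = 7.83%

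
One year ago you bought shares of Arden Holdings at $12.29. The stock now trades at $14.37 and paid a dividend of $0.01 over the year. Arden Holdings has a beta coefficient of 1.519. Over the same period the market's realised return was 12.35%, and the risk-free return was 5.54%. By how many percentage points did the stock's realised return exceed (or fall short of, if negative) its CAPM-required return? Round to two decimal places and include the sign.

Realised HPR = (P1 + D1 − P0) / P0 = (14.37 + 0.01 − 12.29) / 12.29 = 2.09 / 12.29 = 17.0057%
MRP = 12.35% − 5.54% = 6.81%
CAPM required = R_f + β·MRP = 5.54% + 1.519 × 6.81% = 15.88439%
α = realised − required = 17.0057% − 15.88439% = +1.12%

+1.12%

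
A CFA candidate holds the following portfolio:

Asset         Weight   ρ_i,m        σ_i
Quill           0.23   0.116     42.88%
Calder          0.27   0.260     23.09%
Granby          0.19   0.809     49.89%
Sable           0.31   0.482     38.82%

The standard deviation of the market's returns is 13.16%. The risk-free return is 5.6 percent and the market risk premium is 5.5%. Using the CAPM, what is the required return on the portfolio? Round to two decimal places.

12.38%

β_Quill = 0.116 × 42.88% / 13.16% = 0.3780
β_Calder = 0.260 × 23.09% / 13.16% = 0.4562
β_Granby = 0.809 × 49.89% / 13.16% = 3.0669
β_Sable = 0.482 × 38.82% / 13.16% = 1.4218
β_P = Σ w_i β_i = 0.23×0.3780 + 0.27×0.4562 + 0.19×3.0669 + 0.31×1.4218 = 1.2336
E(R_P) = R_f + β_P × MRP = 5.6% + 1.2336 × 5.5% = 12.38%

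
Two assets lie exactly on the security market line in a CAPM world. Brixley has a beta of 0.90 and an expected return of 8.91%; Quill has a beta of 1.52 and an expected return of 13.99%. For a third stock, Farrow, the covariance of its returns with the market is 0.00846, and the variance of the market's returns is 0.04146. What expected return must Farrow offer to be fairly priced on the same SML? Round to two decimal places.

3.21%

MRP = (13.99% − 8.91%) / (1.52 − 0.90) = 8.1935%
R_f = 8.91% − 0.90 × 8.1935% = 1.5359%
β_Farrow = Cov / Var(R_m) = 0.00846 / 0.04146 = 0.2041
E(R_Farrow) = R_f + β × MRP = 1.5359% + 0.2041 × 8.1935% = 3.21%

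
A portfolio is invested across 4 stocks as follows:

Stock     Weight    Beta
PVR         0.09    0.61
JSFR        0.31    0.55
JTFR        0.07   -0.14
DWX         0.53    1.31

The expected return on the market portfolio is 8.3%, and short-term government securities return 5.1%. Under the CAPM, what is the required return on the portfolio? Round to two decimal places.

β_P = Σ w_i β_i = 0.09×0.61 + 0.31×0.55 + 0.07×-0.14 + 0.53×1.31 = 0.9099
MRP = 8.3% − 5.1% = 3.20%
E(R_P) = R_f + β_P × MRP = 5.1% + 0.9099 × 3.2% = 8.01%

8.01%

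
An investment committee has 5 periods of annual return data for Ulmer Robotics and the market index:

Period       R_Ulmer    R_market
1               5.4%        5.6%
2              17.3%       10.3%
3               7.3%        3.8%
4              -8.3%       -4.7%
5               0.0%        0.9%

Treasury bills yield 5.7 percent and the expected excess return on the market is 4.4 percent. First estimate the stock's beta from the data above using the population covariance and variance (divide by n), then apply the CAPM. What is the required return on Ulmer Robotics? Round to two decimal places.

13.00%

Mean R_i = (5.4 + 17.3 + 7.3 − 8.3 + 0.0) / 5 = 4.3400%
Mean R_m = (5.6 + 10.3 + 3.8 − 4.7 + 0.9) / 5 = 3.1800%
Σ(R_i − R̄_i)(R_m − R̄_m) = 206.1740  ⇒  Cov = 206.1740 / 5 = 41.2348
Σ(R_m − R̄_m)² = 124.2280  ⇒  Var(R_m) = 124.2280 / 5 = 24.8456
β = Cov / Var(R_m) = 41.2348 / 24.8456 = 1.6596
E(R) = R_f + β × MRP = 5.7% + 1.6596 × 4.4% = 13.00%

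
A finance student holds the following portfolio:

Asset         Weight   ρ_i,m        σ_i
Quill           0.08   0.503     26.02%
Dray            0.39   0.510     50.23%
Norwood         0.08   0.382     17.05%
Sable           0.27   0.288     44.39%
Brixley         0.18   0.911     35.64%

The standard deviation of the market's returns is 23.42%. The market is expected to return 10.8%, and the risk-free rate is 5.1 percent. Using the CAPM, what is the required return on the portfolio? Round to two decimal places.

β_Quill = 0.503 × 26.02% / 23.42% = 0.5588
β_Dray = 0.510 × 50.23% / 23.42% = 1.0938
β_Norwood = 0.382 × 17.05% / 23.42% = 0.2781
β_Sable = 0.288 × 44.39% / 23.42% = 0.5459
β_Brixley = 0.911 × 35.64% / 23.42% = 1.3863
β_P = Σ w_i β_i = 0.08×0.5588 + 0.39×1.0938 + 0.08×0.2781 + 0.27×0.5459 + 0.18×1.3863 = 0.8905
MRP = 10.8% − 5.1% = 5.70%
E(R_P) = R_f + β_P × MRP = 5.1% + 0.8905 × 5.7% = 10.18%

10.18%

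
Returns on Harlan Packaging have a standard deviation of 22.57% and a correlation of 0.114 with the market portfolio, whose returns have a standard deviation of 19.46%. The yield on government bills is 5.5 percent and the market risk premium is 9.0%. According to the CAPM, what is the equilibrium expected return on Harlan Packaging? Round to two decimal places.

β = ρ × σ_i / σ_m = 0.114 × 22.57% / 19.46% = 0.1322
E(R) = 5.5% + 0.1322 × 9.0% = 6.69%

6.69%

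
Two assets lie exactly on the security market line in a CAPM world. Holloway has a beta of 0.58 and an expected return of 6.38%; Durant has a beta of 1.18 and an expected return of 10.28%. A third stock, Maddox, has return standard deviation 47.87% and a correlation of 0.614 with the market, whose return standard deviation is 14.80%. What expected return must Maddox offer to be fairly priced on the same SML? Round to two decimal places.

15.52%

MRP = (10.28% − 6.38%) / (1.18 − 0.58) = 6.5000%
R_f = 6.38% − 0.58 × 6.5000% = 2.6100%
β_Maddox = ρ·σ_i/σ_m = 0.614 × 47.87 / 14.80 = 1.9860
E(R_Maddox) = R_f + β × MRP = 2.6100% + 1.9860 × 6.5000% = 15.52%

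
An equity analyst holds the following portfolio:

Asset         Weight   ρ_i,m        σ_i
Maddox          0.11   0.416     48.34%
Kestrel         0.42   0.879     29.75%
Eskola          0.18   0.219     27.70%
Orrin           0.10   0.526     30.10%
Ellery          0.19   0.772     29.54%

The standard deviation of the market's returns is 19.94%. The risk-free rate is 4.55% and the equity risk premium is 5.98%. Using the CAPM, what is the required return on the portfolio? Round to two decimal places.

β_Maddox = 0.416 × 48.34% / 19.94% = 1.0085
β_Kestrel = 0.879 × 29.75% / 19.94% = 1.3114
β_Eskola = 0.219 × 27.70% / 19.94% = 0.3042
β_Orrin = 0.526 × 30.10% / 19.94% = 0.7940
β_Ellery = 0.772 × 29.54% / 19.94% = 1.1437
β_P = Σ w_i β_i = 0.11×1.0085 + 0.42×1.3114 + 0.18×0.3042 + 0.10×0.7940 + 0.19×1.1437 = 1.0132
E(R_P) = R_f + β_P × MRP = 4.55% + 1.0132 × 5.98% = 10.61%

10.61%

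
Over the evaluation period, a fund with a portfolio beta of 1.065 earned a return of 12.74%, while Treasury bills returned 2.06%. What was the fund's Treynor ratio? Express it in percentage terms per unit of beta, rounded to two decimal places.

10.03%

Treynor = (R_P − R_f) / β_P = (12.74% − 2.06%) / 1.0650 = 10.68% / 1.0650 = 10.03%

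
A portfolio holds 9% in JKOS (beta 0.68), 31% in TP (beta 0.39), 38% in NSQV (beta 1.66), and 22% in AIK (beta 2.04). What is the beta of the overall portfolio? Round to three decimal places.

1.262

β_P = Σ w_i β_i = 0.09×0.68 + 0.31×0.39 + 0.38×1.66 + 0.22×2.04 = 1.2617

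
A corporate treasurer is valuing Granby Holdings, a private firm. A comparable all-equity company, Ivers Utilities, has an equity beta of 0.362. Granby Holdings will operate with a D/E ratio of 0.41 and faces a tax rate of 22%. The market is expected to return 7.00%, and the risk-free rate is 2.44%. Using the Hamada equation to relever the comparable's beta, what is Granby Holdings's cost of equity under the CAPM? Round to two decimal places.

β_L = β_U × [1 + (1 − t)(D/E)] = 0.362 × [1 + (1 − 0.22) × 0.41]
    = 0.362 × [1 + 0.78 × 0.41] = 0.362 × 1.3198 = 0.4778
MRP = 7.00% − 2.44% = 4.56%
E(R) = R_f + β_L × MRP = 2.44% + 0.4778 × 4.56% = 4.62%

4.62%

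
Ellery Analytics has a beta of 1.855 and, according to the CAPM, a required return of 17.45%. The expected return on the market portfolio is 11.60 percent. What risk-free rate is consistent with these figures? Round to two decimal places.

E(R) = R_f + β(E(R_m) − R_f) = R_f(1 − β) + β·E(R_m)
17.45% = R_f × (1 − 1.855) + 1.855 × 11.60%
17.45% = R_f × -0.855 + 21.51800%
R_f = (17.45% − 21.51800%) / -0.855 = 4.76%

4.76%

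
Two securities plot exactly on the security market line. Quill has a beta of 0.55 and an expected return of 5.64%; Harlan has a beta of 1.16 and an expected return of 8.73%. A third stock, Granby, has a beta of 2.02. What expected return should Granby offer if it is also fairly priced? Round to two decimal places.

13.09%

MRP (SML slope) = (8.73% − 5.64%) / (1.16 − 0.55) = 3.09% / 0.61 = 5.0656%
R_f (intercept) = 5.64% − 0.55 × 5.0656% = 2.8539%
E(R_Granby) = R_f + β × MRP = 2.8539% + 2.02 × 5.0656% = 13.09%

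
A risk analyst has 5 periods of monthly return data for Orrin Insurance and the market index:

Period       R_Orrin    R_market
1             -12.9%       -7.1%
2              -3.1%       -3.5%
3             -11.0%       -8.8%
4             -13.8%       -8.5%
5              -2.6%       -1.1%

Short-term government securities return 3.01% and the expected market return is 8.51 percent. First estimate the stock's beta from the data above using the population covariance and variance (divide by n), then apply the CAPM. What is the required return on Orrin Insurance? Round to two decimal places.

11.22%

Mean R_i = (-12.9 − 3.1 − 11.0 − 13.8 − 2.6) / 5 = -8.6800%
Mean R_m = (-7.1 − 3.5 − 8.8 − 8.5 − 1.1) / 5 = -5.8000%
Σ(R_i − R̄_i)(R_m − R̄_m) = 67.6800  ⇒  Cov = 67.6800 / 5 = 13.5360
Σ(R_m − R̄_m)² = 45.3600  ⇒  Var(R_m) = 45.3600 / 5 = 9.0720
β = Cov / Var(R_m) = 13.5360 / 9.0720 = 1.4921
MRP = 8.51% − 3.01% = 5.50%
E(R) = R_f + β × MRP = 3.01% + 1.4921 × 5.50% = 11.22%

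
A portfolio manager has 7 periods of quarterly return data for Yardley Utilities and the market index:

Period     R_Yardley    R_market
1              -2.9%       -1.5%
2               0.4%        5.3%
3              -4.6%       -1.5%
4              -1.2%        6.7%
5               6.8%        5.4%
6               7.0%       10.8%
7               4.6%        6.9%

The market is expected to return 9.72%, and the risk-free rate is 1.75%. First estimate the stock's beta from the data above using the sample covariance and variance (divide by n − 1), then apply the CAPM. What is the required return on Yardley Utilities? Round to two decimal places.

8.39%

Mean R_i = (-2.9 + 0.4 − 4.6 − 1.2 + 6.8 + 7.0 + 4.6) / 7 = 1.4429%
Mean R_m = (-1.5 + 5.3 − 1.5 + 6.7 + 5.4 + 10.8 + 6.9) / 7 = 4.5857%
Σ(R_i − R̄_i)(R_m − R̄_m) = 103.0743  ⇒  Cov = 103.0743 / 6 = 17.1791
Σ(R_m − R̄_m)² = 123.6886  ⇒  Var(R_m) = 123.6886 / 6 = 20.6148
β = Cov / Var(R_m) = 17.1791 / 20.6148 = 0.8333
MRP = 9.72% − 1.75% = 7.97%
E(R) = R_f + β × MRP = 1.75% + 0.8333 × 7.97% = 8.39%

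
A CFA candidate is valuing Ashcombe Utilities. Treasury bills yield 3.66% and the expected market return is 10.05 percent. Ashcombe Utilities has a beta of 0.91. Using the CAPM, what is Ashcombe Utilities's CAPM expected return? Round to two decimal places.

9.47%

Market risk premium = E(R_m) − R_f = 10.05% − 3.66% = 6.39%
E(R) = R_f + β × MRP = 3.66% + 0.91 × 6.39% = 9.47%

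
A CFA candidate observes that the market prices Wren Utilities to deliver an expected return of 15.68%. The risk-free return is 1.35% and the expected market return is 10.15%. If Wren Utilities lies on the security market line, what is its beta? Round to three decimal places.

1.628

MRP = 10.15% − 1.35% = 8.80%
β = (E(R) − R_f) / MRP = (15.68% − 1.35%) / 8.80% = 14.33% / 8.80% = 1.628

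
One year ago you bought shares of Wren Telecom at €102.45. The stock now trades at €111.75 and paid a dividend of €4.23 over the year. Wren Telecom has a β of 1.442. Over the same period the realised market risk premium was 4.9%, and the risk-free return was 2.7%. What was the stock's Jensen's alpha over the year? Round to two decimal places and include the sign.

Realised HPR = (P1 + D1 − P0) / P0 = (111.75 + 4.23 − 102.45) / 102.45 = 13.53 / 102.45 = 13.2064%
CAPM required = R_f + β·MRP = 2.7% + 1.442 × 4.9% = 9.7658%
α = realised − required = 13.2064% − 9.7658% = +3.44%

+3.44%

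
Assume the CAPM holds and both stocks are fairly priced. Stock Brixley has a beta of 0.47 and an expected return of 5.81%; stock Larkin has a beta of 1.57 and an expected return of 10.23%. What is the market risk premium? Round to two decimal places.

Both satisfy E(R) = R_f + β·MRP, so the slope of the SML is
MRP = (10.23% − 5.81%) / (1.57 − 0.47) = 4.42% / 1.10 = 4.0182%

4.02%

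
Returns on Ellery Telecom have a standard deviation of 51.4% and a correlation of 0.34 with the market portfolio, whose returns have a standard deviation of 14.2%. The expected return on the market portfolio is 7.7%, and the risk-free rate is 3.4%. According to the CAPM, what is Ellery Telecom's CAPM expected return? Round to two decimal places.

β = ρ × σ_i / σ_m = 0.34 × 51.4% / 14.2% = 1.2307
MRP = 7.7% − 3.4% = 4.30%
E(R) = 3.4% + 1.2307 × 4.3% = 8.69%

8.69%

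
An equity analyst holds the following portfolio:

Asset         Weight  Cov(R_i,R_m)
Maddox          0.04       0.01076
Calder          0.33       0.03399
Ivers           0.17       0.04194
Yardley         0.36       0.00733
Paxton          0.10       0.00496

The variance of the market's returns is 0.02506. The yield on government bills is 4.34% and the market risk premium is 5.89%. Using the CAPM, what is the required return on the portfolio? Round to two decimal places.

β_Maddox = 0.01076 / 0.02506 = 0.4294
β_Calder = 0.03399 / 0.02506 = 1.3563
β_Ivers = 0.04194 / 0.02506 = 1.6736
β_Yardley = 0.00733 / 0.02506 = 0.2925
β_Paxton = 0.00496 / 0.02506 = 0.1979
β_P = Σ w_i β_i = 0.04×0.4294 + 0.33×1.3563 + 0.17×1.6736 + 0.36×0.2925 + 0.10×0.1979 = 0.8744
E(R_P) = R_f + β_P × MRP = 4.34% + 0.8744 × 5.89% = 9.49%

9.49%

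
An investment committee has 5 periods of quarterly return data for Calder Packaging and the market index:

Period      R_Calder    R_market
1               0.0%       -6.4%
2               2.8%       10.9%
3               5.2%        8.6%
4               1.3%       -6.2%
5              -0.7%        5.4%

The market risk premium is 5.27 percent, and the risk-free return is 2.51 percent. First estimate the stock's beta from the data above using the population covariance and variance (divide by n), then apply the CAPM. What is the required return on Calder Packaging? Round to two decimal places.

3.33%

Mean R_i = (0.0 + 2.8 + 5.2 + 1.3 − 0.7) / 5 = 1.7200%
Mean R_m = (-6.4 + 10.9 + 8.6 − 6.2 + 5.4) / 5 = 2.4600%
Σ(R_i − R̄_i)(R_m − R̄_m) = 42.2440  ⇒  Cov = 42.2440 / 5 = 8.4488
Σ(R_m − R̄_m)² = 271.0720  ⇒  Var(R_m) = 271.0720 / 5 = 54.2144
β = Cov / Var(R_m) = 8.4488 / 54.2144 = 0.1558
E(R) = R_f + β × MRP = 2.51% + 0.1558 × 5.27% = 3.33%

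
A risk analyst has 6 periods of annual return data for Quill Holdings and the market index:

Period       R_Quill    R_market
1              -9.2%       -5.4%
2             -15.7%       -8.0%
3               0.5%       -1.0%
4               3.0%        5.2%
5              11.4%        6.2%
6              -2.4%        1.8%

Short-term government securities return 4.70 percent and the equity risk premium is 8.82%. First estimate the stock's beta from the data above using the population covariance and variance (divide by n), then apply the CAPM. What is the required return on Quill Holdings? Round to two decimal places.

Mean R_i = (-9.2 − 15.7 + 0.5 + 3.0 + 11.4 − 2.4) / 6 = -2.0667%
Mean R_m = (-5.4 − 8.0 − 1.0 + 5.2 + 6.2 + 1.8) / 6 = -0.2000%
Σ(R_i − R̄_i)(R_m − R̄_m) = 254.2600  ⇒  Cov = 254.2600 / 6 = 42.3767
Σ(R_m − R̄_m)² = 162.6400  ⇒  Var(R_m) = 162.6400 / 6 = 27.1067
β = Cov / Var(R_m) = 42.3767 / 27.1067 = 1.5633
E(R) = R_f + β × MRP = 4.70% + 1.5633 × 8.82% = 18.49%

18.49%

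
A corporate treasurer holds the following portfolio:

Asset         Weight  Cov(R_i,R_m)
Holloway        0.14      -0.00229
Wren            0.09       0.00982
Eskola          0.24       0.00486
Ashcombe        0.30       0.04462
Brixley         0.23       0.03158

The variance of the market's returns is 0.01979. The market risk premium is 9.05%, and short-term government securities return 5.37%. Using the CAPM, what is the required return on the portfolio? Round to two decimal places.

β_Holloway = -0.00229 / 0.01979 = -0.1157
β_Wren = 0.00982 / 0.01979 = 0.4962
β_Eskola = 0.00486 / 0.01979 = 0.2456
β_Ashcombe = 0.04462 / 0.01979 = 2.2547
β_Brixley = 0.03158 / 0.01979 = 1.5958
β_P = Σ w_i β_i = 0.14×-0.1157 + 0.09×0.4962 + 0.24×0.2456 + 0.30×2.2547 + 0.23×1.5958 = 1.1308
E(R_P) = R_f + β_P × MRP = 5.37% + 1.1308 × 9.05% = 15.60%

15.60%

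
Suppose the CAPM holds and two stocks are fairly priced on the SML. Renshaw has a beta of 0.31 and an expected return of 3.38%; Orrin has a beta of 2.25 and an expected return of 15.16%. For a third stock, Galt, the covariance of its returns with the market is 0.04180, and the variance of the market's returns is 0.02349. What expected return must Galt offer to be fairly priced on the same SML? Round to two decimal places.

12.30%

MRP = (15.16% − 3.38%) / (2.25 − 0.31) = 6.0722%
R_f = 3.38% − 0.31 × 6.0722% = 1.4976%
β_Galt = Cov / Var(R_m) = 0.04180 / 0.02349 = 1.7795
E(R_Galt) = R_f + β × MRP = 1.4976% + 1.7795 × 6.0722% = 12.30%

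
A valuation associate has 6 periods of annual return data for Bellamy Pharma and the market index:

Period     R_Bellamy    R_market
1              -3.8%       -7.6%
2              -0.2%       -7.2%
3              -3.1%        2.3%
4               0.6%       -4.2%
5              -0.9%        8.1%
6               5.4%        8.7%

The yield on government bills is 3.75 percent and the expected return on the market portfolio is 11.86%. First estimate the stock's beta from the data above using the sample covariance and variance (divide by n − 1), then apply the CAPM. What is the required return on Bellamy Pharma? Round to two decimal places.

Mean R_i = (-3.8 − 0.2 − 3.1 + 0.6 − 0.9 + 5.4) / 6 = -0.3333%
Mean R_m = (-7.6 − 7.2 + 2.3 − 4.2 + 8.1 + 8.7) / 6 = 0.0167%
Σ(R_i − R̄_i)(R_m − R̄_m) = 60.3933  ⇒  Cov = 60.3933 / 5 = 12.0787
Σ(R_m − R̄_m)² = 273.8283  ⇒  Var(R_m) = 273.8283 / 5 = 54.7657
β = Cov / Var(R_m) = 12.0787 / 54.7657 = 0.2206
MRP = 11.86% − 3.75% = 8.11%
E(R) = R_f + β × MRP = 3.75% + 0.2206 × 8.11% = 5.54%

5.54%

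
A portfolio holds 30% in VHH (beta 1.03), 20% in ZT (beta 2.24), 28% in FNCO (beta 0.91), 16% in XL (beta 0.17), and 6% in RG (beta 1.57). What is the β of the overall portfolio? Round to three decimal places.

1.133

β_P = Σ w_i β_i = 0.30×1.03 + 0.20×2.24 + 0.28×0.91 + 0.16×0.17 + 0.06×1.57 = 1.1332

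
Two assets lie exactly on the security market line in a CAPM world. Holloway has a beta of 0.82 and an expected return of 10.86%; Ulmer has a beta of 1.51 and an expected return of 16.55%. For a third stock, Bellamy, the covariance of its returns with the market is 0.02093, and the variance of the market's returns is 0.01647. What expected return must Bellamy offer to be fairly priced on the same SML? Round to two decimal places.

14.58%

MRP = (16.55% − 10.86%) / (1.51 − 0.82) = 8.2464%
R_f = 10.86% − 0.82 × 8.2464% = 4.0980%
β_Bellamy = Cov / Var(R_m) = 0.02093 / 0.01647 = 1.2708
E(R_Bellamy) = R_f + β × MRP = 4.0980% + 1.2708 × 8.2464% = 14.58%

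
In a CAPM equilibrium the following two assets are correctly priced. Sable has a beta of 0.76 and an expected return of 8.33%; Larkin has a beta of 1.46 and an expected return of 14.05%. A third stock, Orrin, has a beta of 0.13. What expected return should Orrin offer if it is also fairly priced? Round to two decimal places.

3.18%

MRP (SML slope) = (14.05% − 8.33%) / (1.46 − 0.76) = 5.72% / 0.70 = 8.1714%
R_f (intercept) = 8.33% − 0.76 × 8.1714% = 2.1197%
E(R_Orrin) = R_f + β × MRP = 2.1197% + 0.13 × 8.1714% = 3.18%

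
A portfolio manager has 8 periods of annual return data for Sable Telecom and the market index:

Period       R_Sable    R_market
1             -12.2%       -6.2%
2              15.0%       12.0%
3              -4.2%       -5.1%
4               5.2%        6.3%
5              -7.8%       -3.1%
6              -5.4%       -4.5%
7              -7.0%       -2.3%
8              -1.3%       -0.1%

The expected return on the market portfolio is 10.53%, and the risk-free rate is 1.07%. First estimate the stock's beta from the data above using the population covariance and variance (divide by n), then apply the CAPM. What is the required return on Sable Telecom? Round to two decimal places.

Mean R_i = (-12.2 + 15.0 − 4.2 + 5.2 − 7.8 − 5.4 − 7.0 − 1.3) / 8 = -2.2125%
Mean R_m = (-6.2 + 12.0 − 5.1 + 6.3 − 3.1 − 4.5 − 2.3 − 0.1) / 8 = -0.3750%
Σ(R_i − R̄_i)(R_m − R̄_m) = 367.8925  ⇒  Cov = 367.8925 / 8 = 45.9866
Σ(R_m − R̄_m)² = 282.1750  ⇒  Var(R_m) = 282.1750 / 8 = 35.2719
β = Cov / Var(R_m) = 45.9866 / 35.2719 = 1.3038
MRP = 10.53% − 1.07% = 9.46%
E(R) = R_f + β × MRP = 1.07% + 1.3038 × 9.46% = 13.40%

13.40%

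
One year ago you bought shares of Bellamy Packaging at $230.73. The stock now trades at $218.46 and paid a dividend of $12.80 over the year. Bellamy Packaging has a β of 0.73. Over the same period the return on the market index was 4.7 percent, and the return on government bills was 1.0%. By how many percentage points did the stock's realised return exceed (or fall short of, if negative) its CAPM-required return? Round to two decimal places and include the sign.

-3.47%

Realised HPR = (P1 + D1 − P0) / P0 = (218.46 + 12.80 − 230.73) / 230.73 = 0.53 / 230.73 = 0.2297%
MRP = 4.7% − 1.0% = 3.70%
CAPM required = R_f + β·MRP = 1.0% + 0.73 × 3.7% = 3.7010%
α = realised − required = 0.2297% − 3.7010% = -3.47%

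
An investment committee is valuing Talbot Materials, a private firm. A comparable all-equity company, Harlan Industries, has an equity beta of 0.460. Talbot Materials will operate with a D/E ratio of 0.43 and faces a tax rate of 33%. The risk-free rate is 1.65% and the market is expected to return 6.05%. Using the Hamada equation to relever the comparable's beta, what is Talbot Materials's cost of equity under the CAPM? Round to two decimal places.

4.26%

β_L = β_U × [1 + (1 − t)(D/E)] = 0.460 × [1 + (1 − 0.33) × 0.43]
    = 0.460 × [1 + 0.67 × 0.43] = 0.460 × 1.2881 = 0.5925
MRP = 6.05% − 1.65% = 4.40%
E(R) = R_f + β_L × MRP = 1.65% + 0.5925 × 4.40% = 4.26%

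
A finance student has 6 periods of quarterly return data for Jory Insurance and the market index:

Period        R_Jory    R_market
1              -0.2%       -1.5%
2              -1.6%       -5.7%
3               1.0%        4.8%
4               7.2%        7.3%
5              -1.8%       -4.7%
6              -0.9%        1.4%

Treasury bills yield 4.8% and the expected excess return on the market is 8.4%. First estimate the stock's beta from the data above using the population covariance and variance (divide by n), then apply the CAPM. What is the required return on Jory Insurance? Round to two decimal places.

Mean R_i = (-0.2 − 1.6 + 1.0 + 7.2 − 1.8 − 0.9) / 6 = 0.6167%
Mean R_m = (-1.5 − 5.7 + 4.8 + 7.3 − 4.7 + 1.4) / 6 = 0.2667%
Σ(R_i − R̄_i)(R_m − R̄_m) = 72.9933  ⇒  Cov = 72.9933 / 6 = 12.1656
Σ(R_m − R̄_m)² = 134.6933  ⇒  Var(R_m) = 134.6933 / 6 = 22.4489
β = Cov / Var(R_m) = 12.1656 / 22.4489 = 0.5419
E(R) = R_f + β × MRP = 4.8% + 0.5419 × 8.4% = 9.35%

9.35%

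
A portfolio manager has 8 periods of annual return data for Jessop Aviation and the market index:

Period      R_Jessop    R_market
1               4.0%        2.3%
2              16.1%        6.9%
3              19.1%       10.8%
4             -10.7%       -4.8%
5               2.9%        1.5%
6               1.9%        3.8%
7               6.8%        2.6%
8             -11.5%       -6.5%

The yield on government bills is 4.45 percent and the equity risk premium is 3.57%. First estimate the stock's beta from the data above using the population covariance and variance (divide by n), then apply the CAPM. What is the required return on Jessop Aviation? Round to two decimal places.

11.19%

Mean R_i = (4.0 + 16.1 + 19.1 − 10.7 + 2.9 + 1.9 + 6.8 − 11.5) / 8 = 3.5750%
Mean R_m = (2.3 + 6.9 + 10.8 − 4.8 + 1.5 + 3.8 + 2.6 − 6.5) / 8 = 2.0750%
Σ(R_i − R̄_i)(R_m − R̄_m) = 422.5850  ⇒  Cov = 422.5850 / 8 = 52.8231
Σ(R_m − R̄_m)² = 223.8350  ⇒  Var(R_m) = 223.8350 / 8 = 27.9794
β = Cov / Var(R_m) = 52.8231 / 27.9794 = 1.8879
E(R) = R_f + β × MRP = 4.45% + 1.8879 × 3.57% = 11.19%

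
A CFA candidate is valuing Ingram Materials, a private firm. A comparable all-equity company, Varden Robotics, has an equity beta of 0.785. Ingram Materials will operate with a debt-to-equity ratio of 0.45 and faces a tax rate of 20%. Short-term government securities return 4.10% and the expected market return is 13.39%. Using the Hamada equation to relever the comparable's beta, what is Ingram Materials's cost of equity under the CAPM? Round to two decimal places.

14.02%

β_L = β_U × [1 + (1 − t)(D/E)] = 0.785 × [1 + (1 − 0.20) × 0.45]
    = 0.785 × [1 + 0.80 × 0.45] = 0.785 × 1.3600 = 1.0676
MRP = 13.39% − 4.10% = 9.29%
E(R) = R_f + β_L × MRP = 4.10% + 1.0676 × 9.29% = 14.02%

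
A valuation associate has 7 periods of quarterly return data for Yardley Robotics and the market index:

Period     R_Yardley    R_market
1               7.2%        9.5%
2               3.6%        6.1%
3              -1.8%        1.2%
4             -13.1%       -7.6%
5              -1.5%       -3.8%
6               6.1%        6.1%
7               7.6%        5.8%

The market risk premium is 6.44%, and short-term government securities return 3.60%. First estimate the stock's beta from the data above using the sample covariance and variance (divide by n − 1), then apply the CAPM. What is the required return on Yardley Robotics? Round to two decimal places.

Mean R_i = (7.2 + 3.6 − 1.8 − 13.1 − 1.5 + 6.1 + 7.6) / 7 = 1.1571%
Mean R_m = (9.5 + 6.1 + 1.2 − 7.6 − 3.8 + 6.1 + 5.8) / 7 = 2.4714%
Σ(R_i − R̄_i)(R_m − R̄_m) = 254.7314  ⇒  Cov = 254.7314 / 6 = 42.4552
Σ(R_m − R̄_m)² = 229.1943  ⇒  Var(R_m) = 229.1943 / 6 = 38.1991
β = Cov / Var(R_m) = 42.4552 / 38.1991 = 1.1114
E(R) = R_f + β × MRP = 3.60% + 1.1114 × 6.44% = 10.76%

10.76%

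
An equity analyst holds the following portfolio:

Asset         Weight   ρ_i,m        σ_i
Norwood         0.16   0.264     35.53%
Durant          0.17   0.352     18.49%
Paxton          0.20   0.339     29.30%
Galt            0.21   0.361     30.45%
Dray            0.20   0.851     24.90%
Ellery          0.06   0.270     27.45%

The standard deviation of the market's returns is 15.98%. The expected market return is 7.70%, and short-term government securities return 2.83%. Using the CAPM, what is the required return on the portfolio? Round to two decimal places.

β_Norwood = 0.264 × 35.53% / 15.98% = 0.5870
β_Durant = 0.352 × 18.49% / 15.98% = 0.4073
β_Paxton = 0.339 × 29.30% / 15.98% = 0.6216
β_Galt = 0.361 × 30.45% / 15.98% = 0.6879
β_Dray = 0.851 × 24.90% / 15.98% = 1.3260
β_Ellery = 0.270 × 27.45% / 15.98% = 0.4638
β_P = Σ w_i β_i = 0.16×0.5870 + 0.17×0.4073 + 0.20×0.6216 + 0.21×0.6879 + 0.20×1.3260 + 0.06×0.4638 = 0.7250
MRP = 7.70% − 2.83% = 4.87%
E(R_P) = R_f + β_P × MRP = 2.83% + 0.7250 × 4.87% = 6.36%

6.36%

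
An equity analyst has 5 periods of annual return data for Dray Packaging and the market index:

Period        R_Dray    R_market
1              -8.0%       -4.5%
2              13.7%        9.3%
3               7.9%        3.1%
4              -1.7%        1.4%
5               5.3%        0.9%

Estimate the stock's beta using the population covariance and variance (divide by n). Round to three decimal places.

1.579

Mean R_i = (-8.0 + 13.7 + 7.9 − 1.7 + 5.3) / 5 = 3.4400%
Mean R_m = (-4.5 + 9.3 + 3.1 + 1.4 + 0.9) / 5 = 2.0400%
Σ(R_i − R̄_i)(R_m − R̄_m) = 155.2020  ⇒  Cov = 155.2020 / 5 = 31.0404
Σ(R_m − R̄_m)² = 98.3120  ⇒  Var(R_m) = 98.3120 / 5 = 19.6624
β = Cov / Var(R_m) = 31.0404 / 19.6624 = 1.5787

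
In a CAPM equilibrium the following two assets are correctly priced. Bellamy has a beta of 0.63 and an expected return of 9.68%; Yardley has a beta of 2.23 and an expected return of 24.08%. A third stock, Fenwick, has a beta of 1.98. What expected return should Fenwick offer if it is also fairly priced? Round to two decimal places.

MRP (SML slope) = (24.08% − 9.68%) / (2.23 − 0.63) = 14.40% / 1.60 = 9.0000%
R_f (intercept) = 9.68% − 0.63 × 9.0000% = 4.0100%
E(R_Fenwick) = R_f + β × MRP = 4.0100% + 1.98 × 9.0000% = 21.83%

21.83%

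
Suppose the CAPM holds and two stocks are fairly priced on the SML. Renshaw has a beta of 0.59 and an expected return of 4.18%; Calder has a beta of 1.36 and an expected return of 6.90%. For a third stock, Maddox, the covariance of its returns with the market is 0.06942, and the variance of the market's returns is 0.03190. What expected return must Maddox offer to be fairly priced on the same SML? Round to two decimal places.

9.78%

MRP = (6.90% − 4.18%) / (1.36 − 0.59) = 3.5325%
R_f = 4.18% − 0.59 × 3.5325% = 2.0958%
β_Maddox = Cov / Var(R_m) = 0.06942 / 0.03190 = 2.1762
E(R_Maddox) = R_f + β × MRP = 2.0958% + 2.1762 × 3.5325% = 9.78%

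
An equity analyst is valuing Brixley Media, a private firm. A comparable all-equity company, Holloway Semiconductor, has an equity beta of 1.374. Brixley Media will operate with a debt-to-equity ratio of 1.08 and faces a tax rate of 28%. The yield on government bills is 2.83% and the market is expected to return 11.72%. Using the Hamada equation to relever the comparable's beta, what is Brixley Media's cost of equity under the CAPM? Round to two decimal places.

24.54%

β_L = β_U × [1 + (1 − t)(D/E)] = 1.374 × [1 + (1 − 0.28) × 1.08]
    = 1.374 × [1 + 0.72 × 1.08] = 1.374 × 1.7776 = 2.4424
MRP = 11.72% − 2.83% = 8.89%
E(R) = R_f + β_L × MRP = 2.83% + 2.4424 × 8.89% = 24.54%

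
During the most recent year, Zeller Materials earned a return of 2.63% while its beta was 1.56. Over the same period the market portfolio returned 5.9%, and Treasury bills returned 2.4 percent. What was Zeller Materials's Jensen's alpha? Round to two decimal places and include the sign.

-5.23%

Market excess return = 5.9% − 2.4% = 3.50%
CAPM benchmark = R_f + β(R_m − R_f) = 2.4% + 1.56 × 3.5% = 7.8600%
α = actual − benchmark = 2.63% − 7.8600% = -5.23%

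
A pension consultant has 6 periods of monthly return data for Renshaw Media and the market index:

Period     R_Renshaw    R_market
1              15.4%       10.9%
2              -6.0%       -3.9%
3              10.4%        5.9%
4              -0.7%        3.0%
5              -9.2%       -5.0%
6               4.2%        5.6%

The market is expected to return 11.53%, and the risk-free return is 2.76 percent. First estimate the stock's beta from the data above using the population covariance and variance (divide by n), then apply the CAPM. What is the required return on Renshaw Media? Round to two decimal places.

Mean R_i = (15.4 − 6.0 + 10.4 − 0.7 − 9.2 + 4.2) / 6 = 2.3500%
Mean R_m = (10.9 − 3.9 + 5.9 + 3.0 − 5.0 + 5.6) / 6 = 2.7500%
Σ(R_i − R̄_i)(R_m − R̄_m) = 281.2650  ⇒  Cov = 281.2650 / 6 = 46.8775
Σ(R_m − R̄_m)² = 188.8150  ⇒  Var(R_m) = 188.8150 / 6 = 31.4692
β = Cov / Var(R_m) = 46.8775 / 31.4692 = 1.4896
MRP = 11.53% − 2.76% = 8.77%
E(R) = R_f + β × MRP = 2.76% + 1.4896 × 8.77% = 15.82%

15.82%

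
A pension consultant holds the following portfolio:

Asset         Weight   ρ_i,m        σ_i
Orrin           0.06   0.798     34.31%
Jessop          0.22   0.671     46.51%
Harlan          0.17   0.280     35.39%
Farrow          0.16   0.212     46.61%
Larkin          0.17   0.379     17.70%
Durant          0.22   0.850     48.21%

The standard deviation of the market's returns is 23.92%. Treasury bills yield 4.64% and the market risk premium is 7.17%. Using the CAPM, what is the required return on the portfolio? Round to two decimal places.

11.21%

β_Orrin = 0.798 × 34.31% / 23.92% = 1.1446
β_Jessop = 0.671 × 46.51% / 23.92% = 1.3047
β_Harlan = 0.280 × 35.39% / 23.92% = 0.4143
β_Farrow = 0.212 × 46.61% / 23.92% = 0.4131
β_Larkin = 0.379 × 17.70% / 23.92% = 0.2804
β_Durant = 0.850 × 48.21% / 23.92% = 1.7131
β_P = Σ w_i β_i = 0.06×1.1446 + 0.22×1.3047 + 0.17×0.4143 + 0.16×0.4131 + 0.17×0.2804 + 0.22×1.7131 = 0.9168
E(R_P) = R_f + β_P × MRP = 4.64% + 0.9168 × 7.17% = 11.21%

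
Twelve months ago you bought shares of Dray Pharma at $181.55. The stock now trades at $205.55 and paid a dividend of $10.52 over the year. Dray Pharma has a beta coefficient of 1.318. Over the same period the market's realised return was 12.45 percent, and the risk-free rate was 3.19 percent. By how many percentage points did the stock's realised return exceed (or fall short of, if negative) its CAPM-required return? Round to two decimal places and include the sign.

+3.62%

Realised HPR = (P1 + D1 − P0) / P0 = (205.55 + 10.52 − 181.55) / 181.55 = 34.52 / 181.55 = 19.0140%
MRP = 12.45% − 3.19% = 9.26%
CAPM required = R_f + β·MRP = 3.19% + 1.318 × 9.26% = 15.39468%
α = realised − required = 19.0140% − 15.39468% = +3.62%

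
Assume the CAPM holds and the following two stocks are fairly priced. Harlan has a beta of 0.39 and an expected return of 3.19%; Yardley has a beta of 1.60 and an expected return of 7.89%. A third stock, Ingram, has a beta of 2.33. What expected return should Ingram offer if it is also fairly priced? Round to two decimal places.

MRP (SML slope) = (7.89% − 3.19%) / (1.60 − 0.39) = 4.70% / 1.21 = 3.8843%
R_f (intercept) = 3.19% − 0.39 × 3.8843% = 1.6751%
E(R_Ingram) = R_f + β × MRP = 1.6751% + 2.33 × 3.8843% = 10.73%

10.73%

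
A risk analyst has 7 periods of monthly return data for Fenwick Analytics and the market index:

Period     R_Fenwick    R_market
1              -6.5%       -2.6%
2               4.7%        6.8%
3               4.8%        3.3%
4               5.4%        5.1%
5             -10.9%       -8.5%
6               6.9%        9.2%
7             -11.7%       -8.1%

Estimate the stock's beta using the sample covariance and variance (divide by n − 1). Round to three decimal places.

1.130

Mean R_i = (-6.5 + 4.7 + 4.8 + 5.4 − 10.9 + 6.9 − 11.7) / 7 = -1.0429%
Mean R_m = (-2.6 + 6.8 + 3.3 + 5.1 − 8.5 + 9.2 − 8.1) / 7 = 0.7429%
Σ(R_i − R̄_i)(R_m − R̄_m) = 348.5629  ⇒  Cov = 348.5629 / 6 = 58.0938
Σ(R_m − R̄_m)² = 308.5371  ⇒  Var(R_m) = 308.5371 / 6 = 51.4229
β = Cov / Var(R_m) = 58.0938 / 51.4229 = 1.1297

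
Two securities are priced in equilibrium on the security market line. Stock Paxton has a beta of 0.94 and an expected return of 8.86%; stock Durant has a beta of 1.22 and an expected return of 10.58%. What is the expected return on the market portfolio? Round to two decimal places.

Both satisfy E(R) = R_f + β·MRP, so the slope of the SML is
MRP = (10.58% − 8.86%) / (1.22 − 0.94) = 1.72% / 0.28 = 6.1429%
R_f = E(R_Paxton) − β_Paxton·MRP = 8.86% − 0.94 × 6.1429% = 3.0857%
E(R_m) = R_f + MRP = 3.0857% + 6.1429% = 9.23%

9.23%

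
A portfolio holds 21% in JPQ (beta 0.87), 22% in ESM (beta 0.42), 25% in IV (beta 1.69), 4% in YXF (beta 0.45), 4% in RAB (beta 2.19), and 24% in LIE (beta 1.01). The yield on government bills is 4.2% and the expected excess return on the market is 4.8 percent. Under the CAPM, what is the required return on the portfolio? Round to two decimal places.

β_P = Σ w_i β_i = 0.21×0.87 + 0.22×0.42 + 0.25×1.69 + 0.04×0.45 + 0.04×2.19 + 0.24×1.01 = 1.0456
E(R_P) = R_f + β_P × MRP = 4.2% + 1.0456 × 4.8% = 9.22%

9.22%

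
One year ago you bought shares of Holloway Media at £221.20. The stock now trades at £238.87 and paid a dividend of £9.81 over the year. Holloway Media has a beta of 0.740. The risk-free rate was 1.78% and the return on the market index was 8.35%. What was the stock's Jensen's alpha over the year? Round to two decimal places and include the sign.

Realised HPR = (P1 + D1 − P0) / P0 = (238.87 + 9.81 − 221.20) / 221.20 = 27.48 / 221.20 = 12.4231%
MRP = 8.35% − 1.78% = 6.57%
CAPM required = R_f + β·MRP = 1.78% + 0.740 × 6.57% = 6.64180%
α = realised − required = 12.4231% − 6.64180% = +5.78%

+5.78%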